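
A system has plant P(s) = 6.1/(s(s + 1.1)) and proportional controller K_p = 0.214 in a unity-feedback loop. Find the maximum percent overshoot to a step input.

17.8%

Closed-loop characteristic equation: s² + 1.1s + 1.305 = 0, so ω_n = 1.143 rad/s and ζ = 1.1/(2·1.143) = 0.4814.
%OS = 100·exp(−πζ/√(1−ζ²)) = 100·exp(−π·0.4814/√0.7683) = 17.8%.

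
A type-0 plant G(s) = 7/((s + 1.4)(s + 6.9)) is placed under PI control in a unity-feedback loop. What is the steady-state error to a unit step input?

The PI controller's integrator makes the forward path type 1, so e_ss to a step is zero.

0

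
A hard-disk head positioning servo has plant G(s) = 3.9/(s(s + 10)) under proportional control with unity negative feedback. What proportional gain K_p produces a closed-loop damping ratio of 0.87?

K_p = 8.47

Closed-loop characteristic equation: s² + 10s + K_p·3.9 = 0.
So ω_n = √(3.9K_p) and 2ζω_n = 10, giving ζ = 10/(2√(3.9K_p)).
Setting ζ = 0.87: √(3.9K_p) = 10/(2·0.87) = 5.747, so K_p = 33.03/3.9 = 8.47.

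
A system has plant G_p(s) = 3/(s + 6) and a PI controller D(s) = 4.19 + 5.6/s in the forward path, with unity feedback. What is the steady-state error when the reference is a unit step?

0

The open loop D(s)G_p(s) has a pole at the origin (type 1), so the static position error constant is infinite and e_ss = 1/(1+∞) = 0.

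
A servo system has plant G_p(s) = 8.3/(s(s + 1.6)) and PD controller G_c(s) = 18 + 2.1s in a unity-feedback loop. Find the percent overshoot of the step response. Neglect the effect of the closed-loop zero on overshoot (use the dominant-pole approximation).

Forward path: (18 + 2.1s)·8.3/(s(s+1.6)). The closed-loop characteristic equation is s² + (1.6 + 8.3·2.1)s + 8.3·18 = 0.
That is s² + 19.03s + 149.4 = 0, so ω_n = 12.22 rad/s and ζ = 19.03/(2·12.22) = 0.7785.
%OS = 100·exp(−πζ/√(1−ζ²)) = 2.03%.

2.03%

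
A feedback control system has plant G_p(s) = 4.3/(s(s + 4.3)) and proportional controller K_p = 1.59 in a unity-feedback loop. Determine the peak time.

From 1 + K_pG_p(s) = 0: s² + 4.3s + 6.837 = 0 ⇒ ω_n = 2.615, ζ = 0.8223.
Damped frequency ω_d = ω_n√(1−ζ²) = 1.488 rad/s, so peak time T_p = π/ω_d = 2.11 s.

T_p = 2.11 s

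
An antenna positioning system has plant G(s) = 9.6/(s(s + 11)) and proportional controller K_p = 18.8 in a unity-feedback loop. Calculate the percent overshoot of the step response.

24.4%

Closed-loop characteristic equation: s² + 11s + 180.5 = 0, so ω_n = 13.43 rad/s and ζ = 11/(2·13.43) = 0.4094.
%OS = 100·exp(−πζ/√(1−ζ²)) = 100·exp(−π·0.4094/√0.8324) = 24.4%.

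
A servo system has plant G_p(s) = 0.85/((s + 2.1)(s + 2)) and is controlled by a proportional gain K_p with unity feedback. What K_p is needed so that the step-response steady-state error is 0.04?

Steady-state error for a unit step on this type-0 loop is 1/(1 + K_p·G_p(0)).
G_p(0) = 0.2024. Require 1/(1 + K_p·0.2024) = 0.04, so 1 + 0.2024·K_p = 25.
K_p = (25 − 1)/0.2024 = 119.

K_p = 119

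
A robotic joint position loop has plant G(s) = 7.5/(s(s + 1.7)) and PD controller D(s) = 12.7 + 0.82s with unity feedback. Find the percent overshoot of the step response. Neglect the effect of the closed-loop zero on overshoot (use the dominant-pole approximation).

Forward path: (12.7 + 0.82s)·7.5/(s(s+1.7)). The closed-loop characteristic equation is s² + (1.7 + 7.5·0.82)s + 7.5·12.7 = 0.
That is s² + 7.85s + 95.25 = 0, so ω_n = 9.76 rad/s and ζ = 7.85/(2·9.76) = 0.4022.
%OS = 100·exp(−πζ/√(1−ζ²)) = 25.2%.

25.2%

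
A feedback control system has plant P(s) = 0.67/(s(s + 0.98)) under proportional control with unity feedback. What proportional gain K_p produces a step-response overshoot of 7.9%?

K_p = 0.907

From %OS = 100·exp(−πζ/√(1−ζ²)) = 7.9%, ζ = −ln(0.079)/√(π²+ln²(0.079)) = 0.6285.
Characteristic equation s² + 0.98s + 0.67K_p = 0 gives ζ = 0.98/(2√(0.67K_p)).
Setting ζ = 0.6285: √(0.67K_p) = 0.98/(2·0.6285) = 0.7797, so K_p = 0.6079/0.67 = 0.907.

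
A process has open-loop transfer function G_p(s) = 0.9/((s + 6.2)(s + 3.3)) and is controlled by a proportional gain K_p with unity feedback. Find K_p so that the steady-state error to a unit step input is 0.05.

Steady-state error for a unit step on this type-0 loop is 1/(1 + K_p·G_p(0)).
G_p(0) = 0.04399. Require 1/(1 + K_p·0.04399) = 0.05, so 1 + 0.04399·K_p = 20.
K_p = (20 − 1)/0.04399 = 432.

K_p = 432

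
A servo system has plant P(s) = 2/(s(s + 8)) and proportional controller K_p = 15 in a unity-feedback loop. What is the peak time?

T_p = 0.84 s

Closed-loop characteristic equation: s² + 8s + 30 = 0, so ω_n = 5.477 rad/s and ζ = 8/(2·5.477) = 0.7303.
Damped frequency ω_d = ω_n√(1−ζ²) = 3.742 rad/s, so peak time T_p = π/ω_d = 0.84 s.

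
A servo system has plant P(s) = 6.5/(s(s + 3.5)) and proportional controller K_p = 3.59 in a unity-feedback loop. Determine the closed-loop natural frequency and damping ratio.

ω_n = 4.83 rad/s, ζ = 0.362

The closed-loop denominator is s(s+3.5) + 3.59·6.5 = s² + 3.5s + 23.34.
So ω_n² = 23.34 ⇒ ω_n = 4.831 rad/s, and ζ = 3.5/(2ω_n) = 0.362.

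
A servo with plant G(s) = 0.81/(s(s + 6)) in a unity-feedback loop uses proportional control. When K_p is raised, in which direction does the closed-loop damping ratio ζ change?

decrease

ζ = 6/(2√(0.81K_p)); increasing K_p raises the denominator, so ζ falls.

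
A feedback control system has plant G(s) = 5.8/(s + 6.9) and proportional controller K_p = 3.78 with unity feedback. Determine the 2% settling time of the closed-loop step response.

Closed-loop transfer function: T(s) = K_p·G(s)/(1 + K_p·G(s)) = 21.92/(s + 6.9 + 21.92) = 21.92/(s + 28.82).
Time constant τ = 1/28.82 = 0.03469 s, so the 2% settling time is about 4τ = 0.139 s.

T_s ≈ 0.139 s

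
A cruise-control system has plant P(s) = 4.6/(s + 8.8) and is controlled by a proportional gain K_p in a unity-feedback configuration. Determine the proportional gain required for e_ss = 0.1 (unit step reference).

K_p = 17.2

The loop is type 0, so e_ss(step) = 1/(1 + K_pos) with K_pos = K_p·P(0).
P(0) = 0.5227. Require 1/(1 + K_p·0.5227) = 0.1, so 1 + 0.5227·K_p = 10.
K_p = (10 − 1)/0.5227 = 17.2.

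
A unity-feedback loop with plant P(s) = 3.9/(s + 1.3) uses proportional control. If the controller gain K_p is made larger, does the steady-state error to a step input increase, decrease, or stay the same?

e_ss = 1/(1 + K_p·P(0)); a larger K_p raises the denominator, so e_ss decreases.

decrease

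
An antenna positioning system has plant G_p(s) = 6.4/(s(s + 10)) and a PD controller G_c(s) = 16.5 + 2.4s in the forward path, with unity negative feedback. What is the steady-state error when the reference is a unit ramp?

0.0947

The loop has one pole at the origin (type 1). Velocity error constant K_v = lim_{s→0} s·G_c(s)G_p(s) = 16.5·6.4/10 = 10.56.
Steady-state error to a unit ramp: e_ss = 1/K_v = 0.0947.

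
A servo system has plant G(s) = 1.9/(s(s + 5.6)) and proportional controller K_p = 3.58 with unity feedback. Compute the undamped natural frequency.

1 + K_p·G(s) = 0 gives s² + 5.6s + 6.802 = 0.
Matching s² + 2ζω_n s + ω_n²: ω_n = √6.802 = 2.608 rad/s and 2ζω_n = 5.6, so ζ = 5.6/(2·2.608) = 1.07.

ω_n = 2.61 rad/s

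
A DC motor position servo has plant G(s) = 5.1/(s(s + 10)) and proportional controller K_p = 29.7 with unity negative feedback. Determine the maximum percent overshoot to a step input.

24.7%

Closed-loop characteristic equation: s² + 10s + 151.5 = 0, so ω_n = 12.31 rad/s and ζ = 10/(2·12.31) = 0.4063.
%OS = 100·exp(−πζ/√(1−ζ²)) = 100·exp(−π·0.4063/√0.835) = 24.7%.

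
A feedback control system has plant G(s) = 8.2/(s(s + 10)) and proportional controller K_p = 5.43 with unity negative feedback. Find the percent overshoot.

2.86%

From 1 + K_pG(s) = 0: s² + 10s + 44.53 = 0 ⇒ ω_n = 6.673, ζ = 0.7493.
%OS = 100·exp(−πζ/√(1−ζ²)) = 100·exp(−π·0.7493/√0.4385) = 2.86%.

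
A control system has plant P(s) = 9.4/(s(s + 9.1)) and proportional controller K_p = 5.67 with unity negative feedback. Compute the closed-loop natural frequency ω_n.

The closed-loop denominator is s(s+9.1) + 5.67·9.4 = s² + 9.1s + 53.3.
Matching s² + 2ζω_n s + ω_n²: ω_n = √53.3 = 7.301 rad/s and 2ζω_n = 9.1, so ζ = 9.1/(2·7.301) = 0.623.

ω_n = 7.3 rad/s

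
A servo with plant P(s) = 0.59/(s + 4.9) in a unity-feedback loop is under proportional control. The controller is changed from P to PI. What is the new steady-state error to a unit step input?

0

The integrator makes K_pos = lim_{s→0} C(s)G(s) infinite, so e_ss = 1/(1+K_pos) = 0.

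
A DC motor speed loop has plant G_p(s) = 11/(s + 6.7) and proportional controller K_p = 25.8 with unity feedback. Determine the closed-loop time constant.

Closed-loop transfer function: T(s) = K_p·G_p(s)/(1 + K_p·G_p(s)) = 283.8/(s + 6.7 + 283.8) = 283.8/(s + 290.5).
Time constant τ = 1/290.5 = 0.00344 s.

τ = 0.00344 s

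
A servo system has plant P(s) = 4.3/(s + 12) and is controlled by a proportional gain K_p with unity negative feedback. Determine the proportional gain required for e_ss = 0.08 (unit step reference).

K_p = 32.1

For a type-0 loop with proportional control, e_ss = 1/(1 + K_p·P(0)).
P(0) = 0.3583. Require 1/(1 + K_p·0.3583) = 0.08, so 1 + 0.3583·K_p = 12.5.
K_p = (12.5 − 1)/0.3583 = 32.1.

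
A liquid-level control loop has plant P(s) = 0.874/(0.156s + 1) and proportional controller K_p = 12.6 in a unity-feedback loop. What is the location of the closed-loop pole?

Closed loop: T(s) = K_p·P/(1+K_p·P) = 11.01/(0.156s + 1 + 11.01), with pole at s = −(1 + 11.01)/0.156 = −77.

s = -77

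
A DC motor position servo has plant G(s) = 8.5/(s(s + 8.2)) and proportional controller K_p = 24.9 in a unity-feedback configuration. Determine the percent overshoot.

39.7%

The closed-loop denominator s² + 8.2s + 211.6 gives ω_n = √211.6 = 14.55 and ζ = 8.2/(2ω_n) = 0.2818.
%OS = 100·exp(−πζ/√(1−ζ²)) = 100·exp(−π·0.2818/√0.9206) = 39.7%.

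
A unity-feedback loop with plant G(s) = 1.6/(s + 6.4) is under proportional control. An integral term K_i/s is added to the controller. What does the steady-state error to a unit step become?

0

The integrator makes K_pos = lim_{s→0} C(s)G(s) infinite, so e_ss = 1/(1+K_pos) = 0.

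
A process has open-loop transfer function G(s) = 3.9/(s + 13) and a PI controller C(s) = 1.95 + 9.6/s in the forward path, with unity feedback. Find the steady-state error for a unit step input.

The open loop C(s)G(s) has a pole at the origin (type 1), so the static position error constant is infinite and e_ss = 1/(1+∞) = 0.

0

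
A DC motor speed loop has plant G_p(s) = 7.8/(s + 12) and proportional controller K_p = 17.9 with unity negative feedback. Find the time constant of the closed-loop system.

Closed-loop transfer function: T(s) = K_p·G_p(s)/(1 + K_p·G_p(s)) = 139.6/(s + 12 + 139.6) = 139.6/(s + 151.6).
Time constant τ = 1/151.6 = 0.0066 s.

τ = 0.0066 s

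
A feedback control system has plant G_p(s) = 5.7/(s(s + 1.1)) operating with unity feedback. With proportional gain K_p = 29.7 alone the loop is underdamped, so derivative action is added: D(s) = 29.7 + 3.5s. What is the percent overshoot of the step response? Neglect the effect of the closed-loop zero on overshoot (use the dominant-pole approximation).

Forward path: (29.7 + 3.5s)·5.7/(s(s+1.1)). The closed-loop characteristic equation is s² + (1.1 + 5.7·3.5)s + 5.7·29.7 = 0.
That is s² + 21.05s + 169.3 = 0, so ω_n = 13.01 rad/s and ζ = 21.05/(2·13.01) = 0.8089.
%OS = 100·exp(−πζ/√(1−ζ²)) = 1.33%.

1.33%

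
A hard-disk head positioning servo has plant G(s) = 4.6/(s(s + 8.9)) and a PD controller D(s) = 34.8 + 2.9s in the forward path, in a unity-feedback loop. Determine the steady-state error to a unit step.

0

The open loop D(s)G(s) has a pole at the origin (type 1), so the static position error constant is infinite and e_ss = 1/(1+∞) = 0.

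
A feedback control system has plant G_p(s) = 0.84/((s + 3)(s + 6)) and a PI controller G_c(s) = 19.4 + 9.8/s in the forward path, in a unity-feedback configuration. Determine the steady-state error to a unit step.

0

The open loop G_c(s)G_p(s) has a pole at the origin (type 1), so the static position error constant is infinite and e_ss = 1/(1+∞) = 0.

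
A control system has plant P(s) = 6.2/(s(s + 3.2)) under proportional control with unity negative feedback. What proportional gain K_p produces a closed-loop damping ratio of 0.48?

K_p = 1.79

Closed-loop characteristic equation: s² + 3.2s + K_p·6.2 = 0.
So ω_n = √(6.2K_p) and 2ζω_n = 3.2, giving ζ = 3.2/(2√(6.2K_p)).
Setting ζ = 0.48: √(6.2K_p) = 3.2/(2·0.48) = 3.333, so K_p = 11.11/6.2 = 1.79.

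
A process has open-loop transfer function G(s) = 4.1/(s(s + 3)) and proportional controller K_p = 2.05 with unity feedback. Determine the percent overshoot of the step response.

The closed-loop denominator s² + 3s + 8.405 gives ω_n = √8.405 = 2.899 and ζ = 3/(2ω_n) = 0.5174.
%OS = 100·exp(−πζ/√(1−ζ²)) = 100·exp(−π·0.5174/√0.7323) = 15%.

15%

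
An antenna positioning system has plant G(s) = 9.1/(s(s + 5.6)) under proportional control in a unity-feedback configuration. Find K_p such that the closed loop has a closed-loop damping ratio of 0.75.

Closed-loop characteristic equation: s² + 5.6s + K_p·9.1 = 0.
So ω_n = √(9.1K_p) and 2ζω_n = 5.6, giving ζ = 5.6/(2√(9.1K_p)).
Setting ζ = 0.75: √(9.1K_p) = 5.6/(2·0.75) = 3.733, so K_p = 13.94/9.1 = 1.53.

K_p = 1.53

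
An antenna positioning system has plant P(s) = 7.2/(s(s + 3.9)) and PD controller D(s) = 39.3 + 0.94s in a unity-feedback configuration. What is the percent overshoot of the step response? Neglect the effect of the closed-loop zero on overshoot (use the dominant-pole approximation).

Forward path: (39.3 + 0.94s)·7.2/(s(s+3.9)). The closed-loop characteristic equation is s² + (3.9 + 7.2·0.94)s + 7.2·39.3 = 0.
That is s² + 10.67s + 283 = 0, so ω_n = 16.82 rad/s and ζ = 10.67/(2·16.82) = 0.3171.
%OS = 100·exp(−πζ/√(1−ζ²)) = 35%.

35%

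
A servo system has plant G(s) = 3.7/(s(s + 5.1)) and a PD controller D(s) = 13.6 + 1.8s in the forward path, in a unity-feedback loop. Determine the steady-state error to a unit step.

The open loop D(s)G(s) has a pole at the origin (type 1), so the static position error constant is infinite and e_ss = 1/(1+∞) = 0.

0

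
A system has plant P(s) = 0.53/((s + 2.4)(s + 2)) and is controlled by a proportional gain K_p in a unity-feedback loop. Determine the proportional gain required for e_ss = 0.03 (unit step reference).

K_p = 293

The loop is type 0, so e_ss(step) = 1/(1 + K_pos) with K_pos = K_p·P(0).
P(0) = 0.1104. Require 1/(1 + K_p·0.1104) = 0.03, so 1 + 0.1104·K_p = 33.33.
K_p = (33.33 − 1)/0.1104 = 293.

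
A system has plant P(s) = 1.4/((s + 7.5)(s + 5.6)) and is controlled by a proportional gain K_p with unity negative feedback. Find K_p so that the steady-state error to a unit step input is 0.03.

K_p = 970

The loop is type 0, so e_ss(step) = 1/(1 + K_pos) with K_pos = K_p·P(0).
P(0) = 0.03333. Require 1/(1 + K_p·0.03333) = 0.03, so 1 + 0.03333·K_p = 33.33.
K_p = (33.33 − 1)/0.03333 = 970.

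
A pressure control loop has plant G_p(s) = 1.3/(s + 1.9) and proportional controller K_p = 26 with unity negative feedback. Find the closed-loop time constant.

Closed-loop transfer function: T(s) = K_p·G_p(s)/(1 + K_p·G_p(s)) = 33.8/(s + 1.9 + 33.8) = 33.8/(s + 35.7).
Time constant τ = 1/35.7 = 0.028 s.

τ = 0.028 s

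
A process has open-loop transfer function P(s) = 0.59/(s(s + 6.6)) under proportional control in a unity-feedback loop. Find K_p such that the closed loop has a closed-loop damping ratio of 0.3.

Closed-loop characteristic equation: s² + 6.6s + K_p·0.59 = 0.
So ω_n = √(0.59K_p) and 2ζω_n = 6.6, giving ζ = 6.6/(2√(0.59K_p)).
Setting ζ = 0.3: √(0.59K_p) = 6.6/(2·0.3) = 11, so K_p = 121/0.59 = 205.

K_p = 205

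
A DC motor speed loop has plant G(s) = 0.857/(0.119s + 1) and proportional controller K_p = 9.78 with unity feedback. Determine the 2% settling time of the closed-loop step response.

Closed loop: T(s) = K_p·G/(1+K_p·G) = 8.381/(0.119s + 1 + 8.381), with pole at s = −(1 + 8.381)/0.119 = −78.84.
τ = 1/78.84 = 0.01268 s, so 2% settling time ≈ 4τ = 0.0507 s.

T_s ≈ 0.0507 s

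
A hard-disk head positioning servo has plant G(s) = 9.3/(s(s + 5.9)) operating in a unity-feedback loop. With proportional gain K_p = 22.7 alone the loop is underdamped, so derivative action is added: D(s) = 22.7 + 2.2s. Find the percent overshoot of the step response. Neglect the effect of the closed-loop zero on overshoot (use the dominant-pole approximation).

Forward path: (22.7 + 2.2s)·9.3/(s(s+5.9)). The closed-loop characteristic equation is s² + (5.9 + 9.3·2.2)s + 9.3·22.7 = 0.
That is s² + 26.36s + 211.1 = 0, so ω_n = 14.53 rad/s and ζ = 26.36/(2·14.53) = 0.9071.
%OS = 100·exp(−πζ/√(1−ζ²)) = 0.115%.

0.115%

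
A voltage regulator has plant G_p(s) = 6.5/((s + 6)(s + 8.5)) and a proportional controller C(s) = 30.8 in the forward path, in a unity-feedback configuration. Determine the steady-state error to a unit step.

0.203

The loop is type 0. Static position error constant K_pos = C(0)·G_p(0) = 30.8·0.1275 = 3.925.
Steady-state error to a unit step: e_ss = 1/(1+K_pos) = 1/4.925 = 0.203.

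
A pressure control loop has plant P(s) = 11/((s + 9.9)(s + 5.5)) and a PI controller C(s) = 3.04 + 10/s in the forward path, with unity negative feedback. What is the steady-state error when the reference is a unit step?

The open loop C(s)P(s) has a pole at the origin (type 1), so the static position error constant is infinite and e_ss = 1/(1+∞) = 0.

0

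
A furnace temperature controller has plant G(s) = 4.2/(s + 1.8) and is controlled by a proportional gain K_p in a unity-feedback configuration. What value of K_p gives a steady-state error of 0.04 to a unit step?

The loop is type 0, so e_ss(step) = 1/(1 + K_pos) with K_pos = K_p·G(0).
G(0) = 2.333. Require 1/(1 + K_p·2.333) = 0.04, so 1 + 2.333·K_p = 25.
K_p = (25 − 1)/2.333 = 10.3.

K_p = 10.3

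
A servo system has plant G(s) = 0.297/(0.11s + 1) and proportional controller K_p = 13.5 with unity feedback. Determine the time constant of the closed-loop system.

Closed loop: T(s) = K_p·G/(1+K_p·G) = 4.01/(0.11s + 1 + 4.01), with pole at s = −(1 + 4.01)/0.11 = −45.54.
Closed-loop time constant τ = 1/45.54 = 0.022 s.

τ = 0.022 s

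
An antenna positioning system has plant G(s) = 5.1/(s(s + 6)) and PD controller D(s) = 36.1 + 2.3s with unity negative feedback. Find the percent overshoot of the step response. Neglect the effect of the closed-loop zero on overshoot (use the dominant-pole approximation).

Forward path: (36.1 + 2.3s)·5.1/(s(s+6)). The closed-loop characteristic equation is s² + (6 + 5.1·2.3)s + 5.1·36.1 = 0.
That is s² + 17.73s + 184.1 = 0, so ω_n = 13.57 rad/s and ζ = 17.73/(2·13.57) = 0.6533.
%OS = 100·exp(−πζ/√(1−ζ²)) = 6.65%.

6.65%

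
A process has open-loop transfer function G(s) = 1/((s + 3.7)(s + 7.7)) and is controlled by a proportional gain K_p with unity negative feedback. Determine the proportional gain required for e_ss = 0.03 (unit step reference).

K_p = 921

The loop is type 0, so e_ss(step) = 1/(1 + K_pos) with K_pos = K_p·G(0).
G(0) = 0.0351. Require 1/(1 + K_p·0.0351) = 0.03, so 1 + 0.0351·K_p = 33.33.
K_p = (33.33 − 1)/0.0351 = 921.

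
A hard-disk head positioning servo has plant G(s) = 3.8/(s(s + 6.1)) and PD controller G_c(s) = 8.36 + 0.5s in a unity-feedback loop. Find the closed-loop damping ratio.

ζ = 0.71

Forward path: (8.36 + 0.5s)·3.8/(s(s+6.1)). The closed-loop characteristic equation is s² + (6.1 + 3.8·0.5)s + 3.8·8.36 = 0.
That is s² + 8s + 31.77 = 0, so ω_n = 5.636 rad/s and ζ = 8/(2·5.636) = 0.7097.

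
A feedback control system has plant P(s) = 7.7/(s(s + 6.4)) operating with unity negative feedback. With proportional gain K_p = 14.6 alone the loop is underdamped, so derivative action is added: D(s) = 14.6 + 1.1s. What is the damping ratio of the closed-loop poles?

Forward path: (14.6 + 1.1s)·7.7/(s(s+6.4)). The closed-loop characteristic equation is s² + (6.4 + 7.7·1.1)s + 7.7·14.6 = 0.
That is s² + 14.87s + 112.4 = 0, so ω_n = 10.6 rad/s and ζ = 14.87/(2·10.6) = 0.7012.

ζ = 0.701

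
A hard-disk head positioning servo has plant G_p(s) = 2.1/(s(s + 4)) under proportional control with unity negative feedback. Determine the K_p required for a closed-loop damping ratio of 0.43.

K_p = 10.3

Closed-loop characteristic equation: s² + 4s + K_p·2.1 = 0.
So ω_n = √(2.1K_p) and 2ζω_n = 4, giving ζ = 4/(2√(2.1K_p)).
Setting ζ = 0.43: √(2.1K_p) = 4/(2·0.43) = 4.651, so K_p = 21.63/2.1 = 10.3.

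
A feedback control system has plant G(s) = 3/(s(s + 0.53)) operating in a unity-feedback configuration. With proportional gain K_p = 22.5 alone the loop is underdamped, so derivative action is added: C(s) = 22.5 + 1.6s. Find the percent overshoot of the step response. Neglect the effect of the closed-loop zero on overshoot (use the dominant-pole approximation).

34.1%

Forward path: (22.5 + 1.6s)·3/(s(s+0.53)). The closed-loop characteristic equation is s² + (0.53 + 3·1.6)s + 3·22.5 = 0.
That is s² + 5.33s + 67.5 = 0, so ω_n = 8.216 rad/s and ζ = 5.33/(2·8.216) = 0.3244.
%OS = 100·exp(−πζ/√(1−ζ²)) = 34.1%.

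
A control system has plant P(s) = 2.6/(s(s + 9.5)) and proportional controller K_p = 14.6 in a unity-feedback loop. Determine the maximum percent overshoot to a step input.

2.23%

From 1 + K_pP(s) = 0: s² + 9.5s + 37.96 = 0 ⇒ ω_n = 6.161, ζ = 0.771.
%OS = 100·exp(−πζ/√(1−ζ²)) = 100·exp(−π·0.771/√0.4056) = 2.23%.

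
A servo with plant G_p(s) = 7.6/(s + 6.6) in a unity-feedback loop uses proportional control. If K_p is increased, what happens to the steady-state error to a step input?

The position error constant K_pos = K_p·G_p(0) grows with K_p, and e_ss = 1/(1+K_pos) falls.

decrease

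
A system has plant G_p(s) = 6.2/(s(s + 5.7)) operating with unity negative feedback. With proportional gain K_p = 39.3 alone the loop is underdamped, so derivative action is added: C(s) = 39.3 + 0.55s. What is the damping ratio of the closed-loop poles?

Forward path: (39.3 + 0.55s)·6.2/(s(s+5.7)). The closed-loop characteristic equation is s² + (5.7 + 6.2·0.55)s + 6.2·39.3 = 0.
That is s² + 9.11s + 243.7 = 0, so ω_n = 15.61 rad/s and ζ = 9.11/(2·15.61) = 0.2918.

ζ = 0.292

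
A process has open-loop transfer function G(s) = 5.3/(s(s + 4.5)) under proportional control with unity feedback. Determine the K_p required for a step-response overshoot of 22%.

From %OS = 100·exp(−πζ/√(1−ζ²)) = 22%, ζ = −ln(0.22)/√(π²+ln²(0.22)) = 0.4342.
Characteristic equation s² + 4.5s + 5.3K_p = 0 gives ζ = 4.5/(2√(5.3K_p)).
Setting ζ = 0.4342: √(5.3K_p) = 4.5/(2·0.4342) = 5.182, so K_p = 26.86/5.3 = 5.07.

K_p = 5.07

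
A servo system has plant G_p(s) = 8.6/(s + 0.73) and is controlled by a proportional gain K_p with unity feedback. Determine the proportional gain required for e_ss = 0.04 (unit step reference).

K_p = 2.04

For a type-0 loop with proportional control, e_ss = 1/(1 + K_p·G_p(0)).
G_p(0) = 11.78. Require 1/(1 + K_p·11.78) = 0.04, so 1 + 11.78·K_p = 25.
K_p = (25 − 1)/11.78 = 2.04.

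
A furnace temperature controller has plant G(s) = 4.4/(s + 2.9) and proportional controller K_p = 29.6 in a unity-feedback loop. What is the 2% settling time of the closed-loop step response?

T_s ≈ 0.03 s

Closed-loop transfer function: T(s) = K_p·G(s)/(1 + K_p·G(s)) = 130.2/(s + 2.9 + 130.2) = 130.2/(s + 133.1).
Time constant τ = 1/133.1 = 0.007511 s, so the 2% settling time is about 4τ = 0.03 s.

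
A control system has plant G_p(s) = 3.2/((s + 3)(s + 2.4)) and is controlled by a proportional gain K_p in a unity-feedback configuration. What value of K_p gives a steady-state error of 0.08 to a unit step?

K_p = 25.9

For a type-0 loop with proportional control, e_ss = 1/(1 + K_p·G_p(0)).
G_p(0) = 0.4444. Require 1/(1 + K_p·0.4444) = 0.08, so 1 + 0.4444·K_p = 12.5.
K_p = (12.5 − 1)/0.4444 = 25.9.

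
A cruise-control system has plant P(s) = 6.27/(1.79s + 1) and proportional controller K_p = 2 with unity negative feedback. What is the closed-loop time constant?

Closed loop: T(s) = K_p·P/(1+K_p·P) = 12.54/(1.79s + 1 + 12.54), with pole at s = −(1 + 12.54)/1.79 = −7.564.
Closed-loop time constant τ = 1/7.564 = 0.132 s.

τ = 0.132 s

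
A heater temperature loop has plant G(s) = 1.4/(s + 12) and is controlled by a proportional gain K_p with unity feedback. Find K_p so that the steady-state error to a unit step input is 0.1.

The loop is type 0, so e_ss(step) = 1/(1 + K_pos) with K_pos = K_p·G(0).
G(0) = 0.1167. Require 1/(1 + K_p·0.1167) = 0.1, so 1 + 0.1167·K_p = 10.
K_p = (10 − 1)/0.1167 = 77.1.

K_p = 77.1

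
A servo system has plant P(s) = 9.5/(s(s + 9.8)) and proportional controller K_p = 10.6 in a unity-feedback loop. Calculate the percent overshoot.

17.2%

Closed-loop characteristic equation: s² + 9.8s + 100.7 = 0, so ω_n = 10.03 rad/s and ζ = 9.8/(2·10.03) = 0.4883.
%OS = 100·exp(−πζ/√(1−ζ²)) = 100·exp(−π·0.4883/√0.7616) = 17.2%.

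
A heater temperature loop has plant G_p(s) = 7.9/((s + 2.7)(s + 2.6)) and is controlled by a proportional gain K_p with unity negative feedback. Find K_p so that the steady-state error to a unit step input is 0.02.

Steady-state error for a unit step on this type-0 loop is 1/(1 + K_p·G_p(0)).
G_p(0) = 1.125. Require 1/(1 + K_p·1.125) = 0.02, so 1 + 1.125·K_p = 50.
K_p = (50 − 1)/1.125 = 43.5.

K_p = 43.5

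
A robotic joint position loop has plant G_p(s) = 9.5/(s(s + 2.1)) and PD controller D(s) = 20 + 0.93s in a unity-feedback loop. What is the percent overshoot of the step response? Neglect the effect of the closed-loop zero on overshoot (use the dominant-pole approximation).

25.7%

Forward path: (20 + 0.93s)·9.5/(s(s+2.1)). The closed-loop characteristic equation is s² + (2.1 + 9.5·0.93)s + 9.5·20 = 0.
That is s² + 10.94s + 190 = 0, so ω_n = 13.78 rad/s and ζ = 10.94/(2·13.78) = 0.3967.
%OS = 100·exp(−πζ/√(1−ζ²)) = 25.7%.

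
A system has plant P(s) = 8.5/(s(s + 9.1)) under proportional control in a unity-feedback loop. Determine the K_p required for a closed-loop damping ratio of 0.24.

K_p = 42.3

Closed-loop characteristic equation: s² + 9.1s + K_p·8.5 = 0.
So ω_n = √(8.5K_p) and 2ζω_n = 9.1, giving ζ = 9.1/(2√(8.5K_p)).
Setting ζ = 0.24: √(8.5K_p) = 9.1/(2·0.24) = 18.96, so K_p = 359.4/8.5 = 42.3.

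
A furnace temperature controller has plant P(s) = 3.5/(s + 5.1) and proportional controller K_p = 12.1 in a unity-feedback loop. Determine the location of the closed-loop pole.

Closed-loop transfer function: T(s) = K_p·P(s)/(1 + K_p·P(s)) = 42.35/(s + 5.1 + 42.35) = 42.35/(s + 47.45).
The closed-loop pole is at s = −47.45.

s = -47.45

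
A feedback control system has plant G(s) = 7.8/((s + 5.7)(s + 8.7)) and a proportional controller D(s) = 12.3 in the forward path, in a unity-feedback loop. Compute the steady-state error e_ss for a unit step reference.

0.341

The loop is type 0. Static position error constant K_pos = D(0)·G(0) = 12.3·0.1573 = 1.935.
Steady-state error to a unit step: e_ss = 1/(1+K_pos) = 1/2.935 = 0.341.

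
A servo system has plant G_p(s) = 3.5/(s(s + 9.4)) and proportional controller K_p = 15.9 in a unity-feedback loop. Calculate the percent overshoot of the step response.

7.82%

Closed-loop characteristic equation: s² + 9.4s + 55.65 = 0, so ω_n = 7.46 rad/s and ζ = 9.4/(2·7.46) = 0.63.
%OS = 100·exp(−πζ/√(1−ζ²)) = 100·exp(−π·0.63/√0.6031) = 7.82%.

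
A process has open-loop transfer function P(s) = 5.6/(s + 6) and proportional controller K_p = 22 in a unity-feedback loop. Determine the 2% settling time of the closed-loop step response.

T_s ≈ 0.031 s

Closed-loop transfer function: T(s) = K_p·P(s)/(1 + K_p·P(s)) = 123.2/(s + 6 + 123.2) = 123.2/(s + 129.2).
Time constant τ = 1/129.2 = 0.00774 s, so the 2% settling time is about 4τ = 0.031 s.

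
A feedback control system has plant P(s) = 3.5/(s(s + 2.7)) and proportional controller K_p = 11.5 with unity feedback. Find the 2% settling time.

Closed-loop characteristic equation: s² + 2.7s + 40.25 = 0, so ω_n = 6.344 rad/s and ζ = 2.7/(2·6.344) = 0.2128.
2% settling time T_s ≈ 4/(ζω_n) = 4/1.35 = 2.96 s.

T_s ≈ 2.96 s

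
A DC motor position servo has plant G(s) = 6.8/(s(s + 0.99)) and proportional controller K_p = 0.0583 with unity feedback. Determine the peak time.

The closed-loop denominator s² + 0.99s + 0.3964 gives ω_n = √0.3964 = 0.6296 and ζ = 0.99/(2ω_n) = 0.7862.
Damped frequency ω_d = ω_n√(1−ζ²) = 0.3891 rad/s, so peak time T_p = π/ω_d = 8.07 s.

T_p = 8.07 s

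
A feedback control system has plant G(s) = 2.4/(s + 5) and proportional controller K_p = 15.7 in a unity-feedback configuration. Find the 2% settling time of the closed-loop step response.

Closed-loop transfer function: T(s) = K_p·G(s)/(1 + K_p·G(s)) = 37.68/(s + 5 + 37.68) = 37.68/(s + 42.68).
Time constant τ = 1/42.68 = 0.02343 s, so the 2% settling time is about 4τ = 0.0937 s.

T_s ≈ 0.0937 s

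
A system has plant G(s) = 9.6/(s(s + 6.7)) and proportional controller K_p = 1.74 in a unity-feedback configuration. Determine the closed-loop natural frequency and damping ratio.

The closed-loop denominator is s(s+6.7) + 1.74·9.6 = s² + 6.7s + 16.7.
Matching s² + 2ζω_n s + ω_n²: ω_n = √16.7 = 4.087 rad/s and 2ζω_n = 6.7, so ζ = 6.7/(2·4.087) = 0.82.

ω_n = 4.09 rad/s, ζ = 0.82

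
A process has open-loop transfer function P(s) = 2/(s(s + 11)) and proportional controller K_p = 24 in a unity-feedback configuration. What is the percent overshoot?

The closed-loop denominator s² + 11s + 48 gives ω_n = √48 = 6.928 and ζ = 11/(2ω_n) = 0.7939.
%OS = 100·exp(−πζ/√(1−ζ²)) = 100·exp(−π·0.7939/√0.3698) = 1.66%.

1.66%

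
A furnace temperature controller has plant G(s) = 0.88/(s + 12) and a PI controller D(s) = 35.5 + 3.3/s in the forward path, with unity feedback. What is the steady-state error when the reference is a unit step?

The open loop D(s)G(s) has a pole at the origin (type 1), so the static position error constant is infinite and e_ss = 1/(1+∞) = 0.

0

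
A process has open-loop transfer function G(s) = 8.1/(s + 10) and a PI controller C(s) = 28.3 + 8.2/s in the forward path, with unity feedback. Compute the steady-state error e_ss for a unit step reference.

The open loop C(s)G(s) has a pole at the origin (type 1), so the static position error constant is infinite and e_ss = 1/(1+∞) = 0.

0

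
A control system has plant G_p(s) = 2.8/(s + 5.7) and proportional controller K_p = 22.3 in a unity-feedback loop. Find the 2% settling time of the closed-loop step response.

T_s ≈ 0.0587 s

Closed-loop transfer function: T(s) = K_p·G_p(s)/(1 + K_p·G_p(s)) = 62.44/(s + 5.7 + 62.44) = 62.44/(s + 68.14).
Time constant τ = 1/68.14 = 0.01468 s, so the 2% settling time is about 4τ = 0.0587 s.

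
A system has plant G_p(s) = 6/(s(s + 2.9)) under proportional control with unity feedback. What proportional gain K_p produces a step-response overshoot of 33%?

K_p = 3.16

From %OS = 100·exp(−πζ/√(1−ζ²)) = 33%, ζ = −ln(0.33)/√(π²+ln²(0.33)) = 0.3328.
Characteristic equation s² + 2.9s + 6K_p = 0 gives ζ = 2.9/(2√(6K_p)).
Setting ζ = 0.3328: √(6K_p) = 2.9/(2·0.3328) = 4.357, so K_p = 18.99/6 = 3.16.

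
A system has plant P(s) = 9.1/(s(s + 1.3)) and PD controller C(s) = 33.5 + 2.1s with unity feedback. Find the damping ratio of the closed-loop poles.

ζ = 0.584

Forward path: (33.5 + 2.1s)·9.1/(s(s+1.3)). The closed-loop characteristic equation is s² + (1.3 + 9.1·2.1)s + 9.1·33.5 = 0.
That is s² + 20.41s + 304.8 = 0, so ω_n = 17.46 rad/s and ζ = 20.41/(2·17.46) = 0.5845.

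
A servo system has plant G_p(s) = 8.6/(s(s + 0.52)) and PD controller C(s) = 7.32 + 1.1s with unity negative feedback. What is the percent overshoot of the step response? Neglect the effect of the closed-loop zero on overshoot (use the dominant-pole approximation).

7.88%

Forward path: (7.32 + 1.1s)·8.6/(s(s+0.52)). The closed-loop characteristic equation is s² + (0.52 + 8.6·1.1)s + 8.6·7.32 = 0.
That is s² + 9.98s + 62.95 = 0, so ω_n = 7.934 rad/s and ζ = 9.98/(2·7.934) = 0.6289.
%OS = 100·exp(−πζ/√(1−ζ²)) = 7.88%.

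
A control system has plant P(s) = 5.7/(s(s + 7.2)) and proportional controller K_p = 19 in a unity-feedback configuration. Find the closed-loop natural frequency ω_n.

ω_n = 10.4 rad/s

1 + K_p·P(s) = 0 gives s² + 7.2s + 108.3 = 0.
Matching s² + 2ζω_n s + ω_n²: ω_n = √108.3 = 10.41 rad/s and 2ζω_n = 7.2, so ζ = 7.2/(2·10.41) = 0.346.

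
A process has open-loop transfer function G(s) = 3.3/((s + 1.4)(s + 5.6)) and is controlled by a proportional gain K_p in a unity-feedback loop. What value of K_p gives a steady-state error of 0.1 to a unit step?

K_p = 21.4

The loop is type 0, so e_ss(step) = 1/(1 + K_pos) with K_pos = K_p·G(0).
G(0) = 0.4209. Require 1/(1 + K_p·0.4209) = 0.1, so 1 + 0.4209·K_p = 10.
K_p = (10 − 1)/0.4209 = 21.4.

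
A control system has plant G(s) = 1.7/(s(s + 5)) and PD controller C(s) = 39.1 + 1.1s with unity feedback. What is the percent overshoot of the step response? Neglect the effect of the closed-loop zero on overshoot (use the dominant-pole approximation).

Forward path: (39.1 + 1.1s)·1.7/(s(s+5)). The closed-loop characteristic equation is s² + (5 + 1.7·1.1)s + 1.7·39.1 = 0.
That is s² + 6.87s + 66.47 = 0, so ω_n = 8.153 rad/s and ζ = 6.87/(2·8.153) = 0.4213.
%OS = 100·exp(−πζ/√(1−ζ²)) = 23.2%.

23.2%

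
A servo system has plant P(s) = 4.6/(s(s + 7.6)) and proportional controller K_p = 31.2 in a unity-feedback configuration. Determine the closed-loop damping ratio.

With unity feedback the closed-loop characteristic equation is s² + 7.6s + 31.2·4.6 = s² + 7.6s + 143.5 = 0.
So ω_n² = 143.5 ⇒ ω_n = 11.98 rad/s, and ζ = 7.6/(2ω_n) = 0.317.

ζ = 0.317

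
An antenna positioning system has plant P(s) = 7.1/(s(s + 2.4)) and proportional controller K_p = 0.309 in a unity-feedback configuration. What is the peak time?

T_p = 3.62 s

Closed-loop characteristic equation: s² + 2.4s + 2.194 = 0, so ω_n = 1.481 rad/s and ζ = 2.4/(2·1.481) = 0.8102.
Damped frequency ω_d = ω_n√(1−ζ²) = 0.8683 rad/s, so peak time T_p = π/ω_d = 3.62 s.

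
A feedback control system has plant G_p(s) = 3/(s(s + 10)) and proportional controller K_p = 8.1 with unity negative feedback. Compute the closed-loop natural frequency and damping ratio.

The closed-loop denominator is s(s+10) + 8.1·3 = s² + 10s + 24.3.
Matching s² + 2ζω_n s + ω_n²: ω_n = √24.3 = 4.93 rad/s and 2ζω_n = 10, so ζ = 10/(2·4.93) = 1.01.

ω_n = 4.93 rad/s, ζ = 1.01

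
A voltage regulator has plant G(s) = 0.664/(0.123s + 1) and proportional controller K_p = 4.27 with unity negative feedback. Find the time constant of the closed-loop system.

Closed loop: T(s) = K_p·G/(1+K_p·G) = 2.835/(0.123s + 1 + 2.835), with pole at s = −(1 + 2.835)/0.123 = −31.18.
Closed-loop time constant τ = 1/31.18 = 0.0321 s.

τ = 0.0321 s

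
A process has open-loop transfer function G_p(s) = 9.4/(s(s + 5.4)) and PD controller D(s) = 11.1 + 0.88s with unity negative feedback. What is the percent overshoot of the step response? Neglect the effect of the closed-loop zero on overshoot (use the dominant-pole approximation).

Forward path: (11.1 + 0.88s)·9.4/(s(s+5.4)). The closed-loop characteristic equation is s² + (5.4 + 9.4·0.88)s + 9.4·11.1 = 0.
That is s² + 13.67s + 104.3 = 0, so ω_n = 10.21 rad/s and ζ = 13.67/(2·10.21) = 0.6692.
%OS = 100·exp(−πζ/√(1−ζ²)) = 5.9%.

5.9%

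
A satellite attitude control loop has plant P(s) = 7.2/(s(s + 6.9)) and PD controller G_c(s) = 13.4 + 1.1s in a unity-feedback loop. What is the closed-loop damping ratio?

ζ = 0.754

Forward path: (13.4 + 1.1s)·7.2/(s(s+6.9)). The closed-loop characteristic equation is s² + (6.9 + 7.2·1.1)s + 7.2·13.4 = 0.
That is s² + 14.82s + 96.48 = 0, so ω_n = 9.822 rad/s and ζ = 14.82/(2·9.822) = 0.7544.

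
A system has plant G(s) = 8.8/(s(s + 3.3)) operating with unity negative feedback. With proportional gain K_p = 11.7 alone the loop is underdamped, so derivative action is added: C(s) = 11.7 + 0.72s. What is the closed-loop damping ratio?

ζ = 0.475

Forward path: (11.7 + 0.72s)·8.8/(s(s+3.3)). The closed-loop characteristic equation is s² + (3.3 + 8.8·0.72)s + 8.8·11.7 = 0.
That is s² + 9.636s + 103 = 0, so ω_n = 10.15 rad/s and ζ = 9.636/(2·10.15) = 0.4748.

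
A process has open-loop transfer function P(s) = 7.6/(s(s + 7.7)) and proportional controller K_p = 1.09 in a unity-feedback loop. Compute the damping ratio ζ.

ζ = 1.34

1 + K_p·P(s) = 0 gives s² + 7.7s + 8.284 = 0.
So ω_n² = 8.284 ⇒ ω_n = 2.878 rad/s, and ζ = 7.7/(2ω_n) = 1.34.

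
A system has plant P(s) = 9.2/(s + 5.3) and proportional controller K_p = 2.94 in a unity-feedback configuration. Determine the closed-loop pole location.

s = -32.35

Closed-loop transfer function: T(s) = K_p·P(s)/(1 + K_p·P(s)) = 27.05/(s + 5.3 + 27.05) = 27.05/(s + 32.35).
The closed-loop pole is at s = −32.35.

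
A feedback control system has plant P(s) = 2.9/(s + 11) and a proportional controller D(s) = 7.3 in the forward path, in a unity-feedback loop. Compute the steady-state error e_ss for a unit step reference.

The loop is type 0. Static position error constant K_pos = D(0)·P(0) = 7.3·0.2636 = 1.925.
Steady-state error to a unit step: e_ss = 1/(1+K_pos) = 1/2.925 = 0.342.

0.342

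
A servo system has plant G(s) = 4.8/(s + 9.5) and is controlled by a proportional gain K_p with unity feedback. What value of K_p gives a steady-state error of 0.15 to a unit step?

K_p = 11.2

Steady-state error for a unit step on this type-0 loop is 1/(1 + K_p·G(0)).
G(0) = 0.5053. Require 1/(1 + K_p·0.5053) = 0.15, so 1 + 0.5053·K_p = 6.667.
K_p = (6.667 − 1)/0.5053 = 11.2.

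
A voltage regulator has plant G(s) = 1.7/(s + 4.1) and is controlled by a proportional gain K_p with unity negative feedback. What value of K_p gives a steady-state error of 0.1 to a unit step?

K_p = 21.7

Steady-state error for a unit step on this type-0 loop is 1/(1 + K_p·G(0)).
G(0) = 0.4146. Require 1/(1 + K_p·0.4146) = 0.1, so 1 + 0.4146·K_p = 10.
K_p = (10 − 1)/0.4146 = 21.7.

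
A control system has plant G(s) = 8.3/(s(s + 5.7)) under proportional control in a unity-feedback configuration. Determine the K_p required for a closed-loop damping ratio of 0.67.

K_p = 2.18

Closed-loop characteristic equation: s² + 5.7s + K_p·8.3 = 0.
So ω_n = √(8.3K_p) and 2ζω_n = 5.7, giving ζ = 5.7/(2√(8.3K_p)).
Setting ζ = 0.67: √(8.3K_p) = 5.7/(2·0.67) = 4.254, so K_p = 18.09/8.3 = 2.18.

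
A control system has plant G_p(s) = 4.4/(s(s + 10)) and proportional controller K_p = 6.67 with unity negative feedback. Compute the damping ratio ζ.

ζ = 0.923

1 + K_p·G_p(s) = 0 gives s² + 10s + 29.35 = 0.
So ω_n² = 29.35 ⇒ ω_n = 5.417 rad/s, and ζ = 10/(2ω_n) = 0.923.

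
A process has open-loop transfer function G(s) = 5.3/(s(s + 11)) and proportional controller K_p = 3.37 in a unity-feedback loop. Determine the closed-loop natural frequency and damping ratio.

ω_n = 4.23 rad/s, ζ = 1.3

1 + K_p·G(s) = 0 gives s² + 11s + 17.86 = 0.
Matching s² + 2ζω_n s + ω_n²: ω_n = √17.86 = 4.226 rad/s and 2ζω_n = 11, so ζ = 11/(2·4.226) = 1.3.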